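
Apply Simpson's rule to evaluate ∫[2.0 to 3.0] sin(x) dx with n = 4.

f(x) = sin(x)
a = 2.0, b = 3.0, n = 4
h = (b - a)/n = 0.250000

Simpson's rule: (h/3)[f(x₀) + 4f(x₁) + 2f(x₂) + ... + f(xₙ)]

x_0 = 2.0000, f(x_0) = 0.909297, coefficient = 1
x_1 = 2.2500, f(x_1) = 0.778073, coefficient = 4
x_2 = 2.5000, f(x_2) = 0.598472, coefficient = 2
x_3 = 2.7500, f(x_3) = 0.381661, coefficient = 4
x_4 = 3.0000, f(x_4) = 0.141120, coefficient = 1

I ≈ (0.250000/3) × 6.886298 = 0.573858
Exact value: 0.573846
Error: 0.000013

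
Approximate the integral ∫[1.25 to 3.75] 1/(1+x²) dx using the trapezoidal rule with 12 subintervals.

f(x) = 1/(1+x²)
a = 1.25, b = 3.75, n = 12
h = (b - a)/n = 0.208333

Trapezoidal rule: (h/2)[f(x₀) + 2f(x₁) + 2f(x₂) + ... + f(xₙ)]

x_0 = 1.2500, f(x_0) = 0.390244, coefficient = 1
x_1 = 1.4583, f(x_1) = 0.319822, coefficient = 2
x_2 = 1.6667, f(x_2) = 0.264706, coefficient = 2
x_3 = 1.8750, f(x_3) = 0.221453, coefficient = 2
x_4 = 2.0833, f(x_4) = 0.187256, coefficient = 2
x_5 = 2.2917, f(x_5) = 0.159956, coefficient = 2
x_6 = 2.5000, f(x_6) = 0.137931, coefficient = 2
x_7 = 2.7083, f(x_7) = 0.119975, coefficient = 2
x_8 = 2.9167, f(x_8) = 0.105186, coefficient = 2
x_9 = 3.1250, f(x_9) = 0.092888, coefficient = 2
x_10 = 3.3333, f(x_10) = 0.082569, coefficient = 2
x_11 = 3.5417, f(x_11) = 0.073837, coefficient = 2
x_12 = 3.7500, f(x_12) = 0.066390, coefficient = 1

I ≈ (0.208333/2) × 3.987793 = 0.415395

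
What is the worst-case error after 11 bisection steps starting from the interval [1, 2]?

Bisection error bound: |error| ≤ (b-a)/2^n
|error| ≤ (2 - 1)/2^11 = 1/2^11
|error| ≤ 0.0004882812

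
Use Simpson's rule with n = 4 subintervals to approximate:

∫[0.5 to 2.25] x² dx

f(x) = x²
a = 0.5, b = 2.25, n = 4
h = (b - a)/n = 0.437500

Simpson's rule: (h/3)[f(x₀) + 4f(x₁) + 2f(x₂) + ... + f(xₙ)]

x_0 = 0.5000, f(x_0) = 0.250000, coefficient = 1
x_1 = 0.9375, f(x_1) = 0.878906, coefficient = 4
x_2 = 1.3750, f(x_2) = 1.890625, coefficient = 2
x_3 = 1.8125, f(x_3) = 3.285156, coefficient = 4
x_4 = 2.2500, f(x_4) = 5.062500, coefficient = 1

I ≈ (0.437500/3) × 25.750000 = 3.755208
Exact value: 3.755208
Error: 0.000000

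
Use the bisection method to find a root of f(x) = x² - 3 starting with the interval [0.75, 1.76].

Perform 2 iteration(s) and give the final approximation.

f(x) = x² - 3
Initial interval: [0.75, 1.76]

Iteration 1:
  c_1 = (0.750000 + 1.760000)/2 = 1.255000
  f(c_1) = f(1.255000) = -1.424975
  f(a) × f(c) ≥ 0, new interval: [1.255000, 1.760000]
Iteration 2:
  c_2 = (1.255000 + 1.760000)/2 = 1.507500
  f(c_2) = f(1.507500) = -0.727444
  f(a) × f(c) ≥ 0, new interval: [1.507500, 1.760000]

After 2 iteration(s), the approximation is c_2 = 1.507500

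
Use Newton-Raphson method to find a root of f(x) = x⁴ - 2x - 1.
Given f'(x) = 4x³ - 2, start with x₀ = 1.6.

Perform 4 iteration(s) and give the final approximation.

f(x) = x⁴ - 2x - 1
f'(x) = 4x³ - 2
x₀ = 1.6

Newton-Raphson formula: x_{n+1} = x_n - f(x_n)/f'(x_n)

Iteration 1:
  f(1.600000) = 2.353600
  f'(1.600000) = 14.384000
  x_1 = 1.600000 - 2.353600/14.384000 = 1.436374
Iteration 2:
  f(1.436374) = 0.383921
  f'(1.436374) = 9.853930
  x_2 = 1.436374 - 0.383921/9.853930 = 1.397413
Iteration 3:
  f(1.397413) = 0.018454
  f'(1.397413) = 8.915255
  x_3 = 1.397413 - 0.018454/8.915255 = 1.395343
Iteration 4:
  f(1.395343) = 0.000050
  f'(1.395343) = 8.866823
  x_4 = 1.395343 - 0.000050/8.866823 = 1.395337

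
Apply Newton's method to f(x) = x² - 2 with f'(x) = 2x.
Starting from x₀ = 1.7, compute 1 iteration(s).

f(x) = x² - 2
f'(x) = 2x
x₀ = 1.7

Newton-Raphson formula: x_{n+1} = x_n - f(x_n)/f'(x_n)

Iteration 1:
  f(1.700000) = 0.890000
  f'(1.700000) = 3.400000
  x_1 = 1.700000 - 0.890000/3.400000 = 1.438235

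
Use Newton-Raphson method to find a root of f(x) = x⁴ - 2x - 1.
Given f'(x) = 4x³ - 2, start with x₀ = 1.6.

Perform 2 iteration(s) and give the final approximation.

f(x) = x⁴ - 2x - 1
f'(x) = 4x³ - 2
x₀ = 1.6

Newton-Raphson formula: x_{n+1} = x_n - f(x_n)/f'(x_n)

Iteration 1:
  f(1.600000) = 2.353600
  f'(1.600000) = 14.384000
  x_1 = 1.600000 - 2.353600/14.384000 = 1.436374
Iteration 2:
  f(1.436374) = 0.383921
  f'(1.436374) = 9.853930
  x_2 = 1.436374 - 0.383921/9.853930 = 1.397413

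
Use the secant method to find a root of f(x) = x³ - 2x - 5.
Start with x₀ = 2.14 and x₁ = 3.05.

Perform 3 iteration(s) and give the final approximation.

f(x) = x³ - 2x - 5
x₀ = 2.14, x₁ = 3.05

Secant formula: x_{n+1} = x_n - f(x_n)(x_n - x_{n-1})/(f(x_n) - f(x_{n-1}))

Iteration 1:
  f(2.140000) = 0.520344
  f(3.050000) = 17.272625
  x_2 = 3.050000 - 17.272625×(3.050000 - 2.140000)/(17.272625 - 0.520344)
       = 2.111734
Iteration 2:
  f(3.050000) = 17.272625
  f(2.111734) = 0.193647
  x_3 = 2.111734 - 0.193647×(2.111734 - 3.050000)/(0.193647 - 17.272625)
       = 2.101096
Iteration 3:
  f(2.111734) = 0.193647
  f(2.101096) = 0.073317
  x_4 = 2.101096 - 0.073317×(2.101096 - 2.111734)/(0.073317 - 0.193647)
       = 2.094614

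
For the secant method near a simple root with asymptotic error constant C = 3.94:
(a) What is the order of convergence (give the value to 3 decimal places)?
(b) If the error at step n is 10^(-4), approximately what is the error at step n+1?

(a) Secant method has superlinear convergence with order φ = (1+√5)/2 ≈ 1.618.
    This means |e_{n+1}| ≈ C|e_n|^1.618.

(b) With |e_n| = 10^(-4) and C = 3.94:
    |e_{n+1}| ≈ 3.94 × (10^(-4))^1.618 = 3.94 × 10^(-6.47)

(a) ≈ 1.618 (golden ratio); (b) |e_{n+1}| ≈ 1.328e-06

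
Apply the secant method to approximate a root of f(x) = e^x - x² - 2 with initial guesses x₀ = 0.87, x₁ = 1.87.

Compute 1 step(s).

f(x) = e^x - x² - 2
x₀ = 0.87, x₁ = 1.87

Secant formula: x_{n+1} = x_n - f(x_n)(x_n - x_{n-1})/(f(x_n) - f(x_{n-1}))

Iteration 1:
  f(0.870000) = -0.369989
  f(1.870000) = 0.991396
  x_2 = 1.870000 - 0.991396×(1.870000 - 0.870000)/(0.991396 - (-0.369989))
       = 1.141774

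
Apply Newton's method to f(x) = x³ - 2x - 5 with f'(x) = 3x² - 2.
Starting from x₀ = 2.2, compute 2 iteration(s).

f(x) = x³ - 2x - 5
f'(x) = 3x² - 2
x₀ = 2.2

Newton-Raphson formula: x_{n+1} = x_n - f(x_n)/f'(x_n)

Iteration 1:
  f(2.200000) = 1.248000
  f'(2.200000) = 12.520000
  x_1 = 2.200000 - 1.248000/12.520000 = 2.100319
Iteration 2:
  f(2.100319) = 0.064589
  f'(2.100319) = 11.234026
  x_2 = 2.100319 - 0.064589/11.234026 = 2.094570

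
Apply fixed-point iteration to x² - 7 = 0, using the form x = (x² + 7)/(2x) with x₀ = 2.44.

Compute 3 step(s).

Equation: x² - 7 = 0
Fixed-point form: x = (x² + 7)/(2x)
x₀ = 2.44

x_1 = g(2.440000) = 2.654426
x_2 = g(2.654426) = 2.645765
x_3 = g(2.645765) = 2.645751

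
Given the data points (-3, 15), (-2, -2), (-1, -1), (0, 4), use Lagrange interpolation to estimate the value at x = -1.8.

Lagrange interpolation formula:
P(x) = Σ yᵢ × Lᵢ(x)
where Lᵢ(x) = Π_{j≠i} (x - xⱼ)/(xᵢ - xⱼ)

L_0(-1.8) = (-1.8 - (-2))/(-3 - (-2)) × (-1.8 - (-1))/(-3 - (-1)) × (-1.8 - 0)/(-3 - 0) = -0.048000
L_1(-1.8) = (-1.8 - (-3))/(-2 - (-3)) × (-1.8 - (-1))/(-2 - (-1)) × (-1.8 - 0)/(-2 - 0) = 0.864000
L_2(-1.8) = (-1.8 - (-3))/(-1 - (-3)) × (-1.8 - (-2))/(-1 - (-2)) × (-1.8 - 0)/(-1 - 0) = 0.216000
L_3(-1.8) = (-1.8 - (-3))/(0 - (-3)) × (-1.8 - (-2))/(0 - (-2)) × (-1.8 - (-1))/(0 - (-1)) = -0.032000

P(-1.8) = 15×L_0(-1.8) + (-2)×L_1(-1.8) + (-1)×L_2(-1.8) + 4×L_3(-1.8)
P(-1.8) = -2.792000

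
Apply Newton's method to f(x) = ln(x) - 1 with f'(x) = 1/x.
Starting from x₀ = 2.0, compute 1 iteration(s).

f(x) = ln(x) - 1
f'(x) = 1/x
x₀ = 2.0

Newton-Raphson formula: x_{n+1} = x_n - f(x_n)/f'(x_n)

Iteration 1:
  f(2.000000) = -0.306853
  f'(2.000000) = 0.500000
  x_1 = 2.000000 - (-0.306853)/0.500000 = 2.613706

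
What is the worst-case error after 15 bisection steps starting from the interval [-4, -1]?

Bisection error bound: |error| ≤ (b-a)/2^n
|error| ≤ (-1 - (-4))/2^15 = 3/2^15
|error| ≤ 0.0000915527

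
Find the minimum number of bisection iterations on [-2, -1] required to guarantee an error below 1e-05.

We need (b-a)/2^n ≤ 1e-05
(-1 - (-2))/2^n ≤ 1e-05
1/2^n ≤ 1e-05
2^n ≥ 100000
n ≥ log₂(100000) = 16.61
n ≥ 17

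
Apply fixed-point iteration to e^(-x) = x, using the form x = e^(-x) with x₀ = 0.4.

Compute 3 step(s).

Equation: e^(-x) = x
Fixed-point form: x = e^(-x)
x₀ = 0.4

x_1 = g(0.400000) = 0.670320
x_2 = g(0.670320) = 0.511545
x_3 = g(0.511545) = 0.599569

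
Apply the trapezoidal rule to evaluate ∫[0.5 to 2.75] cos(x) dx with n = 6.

f(x) = cos(x)
a = 0.5, b = 2.75, n = 6
h = (b - a)/n = 0.375000

Trapezoidal rule: (h/2)[f(x₀) + 2f(x₁) + 2f(x₂) + ... + f(xₙ)]

x_0 = 0.5000, f(x_0) = 0.877583, coefficient = 1
x_1 = 0.8750, f(x_1) = 0.640997, coefficient = 2
x_2 = 1.2500, f(x_2) = 0.315322, coefficient = 2
x_3 = 1.6250, f(x_3) = -0.054177, coefficient = 2
x_4 = 2.0000, f(x_4) = -0.416147, coefficient = 2
x_5 = 2.3750, f(x_5) = -0.720278, coefficient = 2
x_6 = 2.7500, f(x_6) = -0.924302, coefficient = 1

I ≈ (0.375000/2) × -0.515286 = -0.096616
Exact value: -0.097765
Error: 0.001148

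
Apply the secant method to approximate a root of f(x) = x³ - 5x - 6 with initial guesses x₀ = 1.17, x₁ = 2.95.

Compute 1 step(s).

f(x) = x³ - 5x - 6
x₀ = 1.17, x₁ = 2.95

Secant formula: x_{n+1} = x_n - f(x_n)(x_n - x_{n-1})/(f(x_n) - f(x_{n-1}))

Iteration 1:
  f(1.170000) = -10.248387
  f(2.950000) = 4.922375
  x_2 = 2.950000 - 4.922375×(2.950000 - 1.170000)/(4.922375 - (-10.248387))
       = 2.372453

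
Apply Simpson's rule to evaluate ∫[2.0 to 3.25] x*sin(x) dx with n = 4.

f(x) = x*sin(x)
a = 2.0, b = 3.25, n = 4
h = (b - a)/n = 0.312500

Simpson's rule: (h/3)[f(x₀) + 4f(x₁) + 2f(x₂) + ... + f(xₙ)]

x_0 = 2.0000, f(x_0) = 1.818595, coefficient = 1
x_1 = 2.3125, f(x_1) = 1.705050, coefficient = 4
x_2 = 2.6250, f(x_2) = 1.296541, coefficient = 2
x_3 = 2.9375, f(x_3) = 0.595369, coefficient = 4
x_4 = 3.2500, f(x_4) = -0.351634, coefficient = 1

I ≈ (0.312500/3) × 13.261715 = 1.381429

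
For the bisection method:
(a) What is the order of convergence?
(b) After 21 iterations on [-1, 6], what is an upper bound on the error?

(a) Bisection has linear (order 1) convergence; the error is halved each step.

(b) Error bound = (b-a)/2^n = (6 - (-1))/2^{21}
    = 7/2^{21}

(a) 1 (linear); (b) error ≤ 3.34e-06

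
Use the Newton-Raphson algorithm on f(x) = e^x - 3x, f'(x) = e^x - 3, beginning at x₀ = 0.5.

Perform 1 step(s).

f(x) = e^x - 3x
f'(x) = e^x - 3
x₀ = 0.5

Newton-Raphson formula: x_{n+1} = x_n - f(x_n)/f'(x_n)

Iteration 1:
  f(0.500000) = 0.148721
  f'(0.500000) = -1.351279
  x_1 = 0.500000 - 0.148721/(-1.351279) = 0.610060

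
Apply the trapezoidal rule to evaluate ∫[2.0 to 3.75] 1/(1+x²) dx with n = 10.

f(x) = 1/(1+x²)
a = 2.0, b = 3.75, n = 10
h = (b - a)/n = 0.175000

Trapezoidal rule: (h/2)[f(x₀) + 2f(x₁) + 2f(x₂) + ... + f(xₙ)]

x_0 = 2.0000, f(x_0) = 0.200000, coefficient = 1
x_1 = 2.1750, f(x_1) = 0.174501, coefficient = 2
x_2 = 2.3500, f(x_2) = 0.153315, coefficient = 2
x_3 = 2.5250, f(x_3) = 0.135582, coefficient = 2
x_4 = 2.7000, f(x_4) = 0.120627, coefficient = 2
x_5 = 2.8750, f(x_5) = 0.107926, coefficient = 2
x_6 = 3.0500, f(x_6) = 0.097064, coefficient = 2
x_7 = 3.2250, f(x_7) = 0.087714, coefficient = 2
x_8 = 3.4000, f(x_8) = 0.079618, coefficient = 2
x_9 = 3.5750, f(x_9) = 0.072566, coefficient = 2
x_10 = 3.7500, f(x_10) = 0.066390, coefficient = 1

I ≈ (0.175000/2) × 2.324216 = 0.203369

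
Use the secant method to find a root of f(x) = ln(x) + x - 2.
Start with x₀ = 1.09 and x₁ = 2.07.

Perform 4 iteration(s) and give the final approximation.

f(x) = ln(x) + x - 2
x₀ = 1.09, x₁ = 2.07

Secant formula: x_{n+1} = x_n - f(x_n)(x_n - x_{n-1})/(f(x_n) - f(x_{n-1}))

Iteration 1:
  f(1.090000) = -0.823822
  f(2.070000) = 0.797549
  x_2 = 2.070000 - 0.797549×(2.070000 - 1.090000)/(0.797549 - (-0.823822))
       = 1.587940
Iteration 2:
  f(2.070000) = 0.797549
  f(1.587940) = 0.050378
  x_3 = 1.587940 - 0.050378×(1.587940 - 2.070000)/(0.050378 - 0.797549)
       = 1.555437
Iteration 3:
  f(1.587940) = 0.050378
  f(1.555437) = -0.002806
  x_4 = 1.555437 - (-0.002806)×(1.555437 - 1.587940)/(-0.002806 - 0.050378)
       = 1.557152
Iteration 4:
  f(1.555437) = -0.002806
  f(1.557152) = 0.000011
  x_5 = 1.557152 - 0.000011×(1.557152 - 1.555437)/(0.000011 - (-0.002806))
       = 1.557146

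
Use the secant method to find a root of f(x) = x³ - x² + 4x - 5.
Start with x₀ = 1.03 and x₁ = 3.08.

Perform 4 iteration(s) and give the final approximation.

f(x) = x³ - x² + 4x - 5
x₀ = 1.03, x₁ = 3.08

Secant formula: x_{n+1} = x_n - f(x_n)(x_n - x_{n-1})/(f(x_n) - f(x_{n-1}))

Iteration 1:
  f(1.030000) = -0.848173
  f(3.080000) = 27.051712
  x_2 = 3.080000 - 27.051712×(3.080000 - 1.030000)/(27.051712 - (-0.848173))
       = 1.092321
Iteration 2:
  f(3.080000) = 27.051712
  f(1.092321) = -0.520561
  x_3 = 1.092321 - (-0.520561)×(1.092321 - 3.080000)/(-0.520561 - 27.051712)
       = 1.129848
Iteration 3:
  f(1.092321) = -0.520561
  f(1.129848) = -0.314848
  x_4 = 1.129848 - (-0.314848)×(1.129848 - 1.092321)/(-0.314848 - (-0.520561))
       = 1.187284
Iteration 4:
  f(1.129848) = -0.314848
  f(1.187284) = 0.013142
  x_5 = 1.187284 - 0.013142×(1.187284 - 1.129848)/(0.013142 - (-0.314848))
       = 1.184983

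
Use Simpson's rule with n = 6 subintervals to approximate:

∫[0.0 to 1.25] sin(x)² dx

f(x) = sin(x)²
a = 0.0, b = 1.25, n = 6
h = (b - a)/n = 0.208333

Simpson's rule: (h/3)[f(x₀) + 4f(x₁) + 2f(x₂) + ... + f(xₙ)]

x_0 = 0.0000, f(x_0) = 0.000000, coefficient = 1
x_1 = 0.2083, f(x_1) = 0.042778, coefficient = 4
x_2 = 0.4167, f(x_2) = 0.163794, coefficient = 2
x_3 = 0.6250, f(x_3) = 0.342339, coefficient = 4
x_4 = 0.8333, f(x_4) = 0.547862, coefficient = 2
x_5 = 1.0417, f(x_5) = 0.745195, coefficient = 4
x_6 = 1.2500, f(x_6) = 0.900572, coefficient = 1

I ≈ (0.208333/3) × 6.845132 = 0.475356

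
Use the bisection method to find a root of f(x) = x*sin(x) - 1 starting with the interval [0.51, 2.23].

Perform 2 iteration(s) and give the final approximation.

f(x) = x*sin(x) - 1
Initial interval: [0.51, 2.23]

Iteration 1:
  c_1 = (0.510000 + 2.230000)/2 = 1.370000
  f(c_1) = f(1.370000) = 0.342474
  f(a) × f(c) < 0, new interval: [0.510000, 1.370000]
Iteration 2:
  c_2 = (0.510000 + 1.370000)/2 = 0.940000
  f(c_2) = f(0.940000) = -0.240895
  f(a) × f(c) ≥ 0, new interval: [0.940000, 1.370000]

After 2 iteration(s), the approximation is c_2 = 0.940000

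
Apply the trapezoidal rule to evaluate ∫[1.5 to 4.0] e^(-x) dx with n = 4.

f(x) = e^(-x)
a = 1.5, b = 4.0, n = 4
h = (b - a)/n = 0.625000

Trapezoidal rule: (h/2)[f(x₀) + 2f(x₁) + 2f(x₂) + ... + f(xₙ)]

x_0 = 1.5000, f(x_0) = 0.223130, coefficient = 1
x_1 = 2.1250, f(x_1) = 0.119433, coefficient = 2
x_2 = 2.7500, f(x_2) = 0.063928, coefficient = 2
x_3 = 3.3750, f(x_3) = 0.034218, coefficient = 2
x_4 = 4.0000, f(x_4) = 0.018316, coefficient = 1

I ≈ (0.625000/2) × 0.676604 = 0.211439
Exact value: 0.204815
Error: 0.006624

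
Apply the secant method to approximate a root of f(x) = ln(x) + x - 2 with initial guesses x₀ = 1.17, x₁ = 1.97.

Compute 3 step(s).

f(x) = ln(x) + x - 2
x₀ = 1.17, x₁ = 1.97

Secant formula: x_{n+1} = x_n - f(x_n)(x_n - x_{n-1})/(f(x_n) - f(x_{n-1}))

Iteration 1:
  f(1.170000) = -0.672996
  f(1.970000) = 0.648034
  x_2 = 1.970000 - 0.648034×(1.970000 - 1.170000)/(0.648034 - (-0.672996))
       = 1.577559
Iteration 2:
  f(1.970000) = 0.648034
  f(1.577559) = 0.033437
  x_3 = 1.577559 - 0.033437×(1.577559 - 1.970000)/(0.033437 - 0.648034)
       = 1.556208
Iteration 3:
  f(1.577559) = 0.033437
  f(1.556208) = -0.001540
  x_4 = 1.556208 - (-0.001540)×(1.556208 - 1.577559)/(-0.001540 - 0.033437)
       = 1.557148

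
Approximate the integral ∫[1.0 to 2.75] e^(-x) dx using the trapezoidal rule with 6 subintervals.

f(x) = e^(-x)
a = 1.0, b = 2.75, n = 6
h = (b - a)/n = 0.291667

Trapezoidal rule: (h/2)[f(x₀) + 2f(x₁) + 2f(x₂) + ... + f(xₙ)]

x_0 = 1.0000, f(x_0) = 0.367879, coefficient = 1
x_1 = 1.2917, f(x_1) = 0.274812, coefficient = 2
x_2 = 1.5833, f(x_2) = 0.205290, coefficient = 2
x_3 = 1.8750, f(x_3) = 0.153355, coefficient = 2
x_4 = 2.1667, f(x_4) = 0.114559, coefficient = 2
x_5 = 2.4583, f(x_5) = 0.085577, coefficient = 2
x_6 = 2.7500, f(x_6) = 0.063928, coefficient = 1

I ≈ (0.291667/2) × 2.098994 = 0.306103
Exact value: 0.303952
Error: 0.002152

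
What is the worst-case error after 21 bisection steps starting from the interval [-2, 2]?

Bisection error bound: |error| ≤ (b-a)/2^n
|error| ≤ (2 - (-2))/2^21 = 4/2^21
|error| ≤ 0.0000019073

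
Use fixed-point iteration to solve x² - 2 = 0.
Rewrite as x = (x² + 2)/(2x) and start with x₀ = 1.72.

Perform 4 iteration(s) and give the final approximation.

Equation: x² - 2 = 0
Fixed-point form: x = (x² + 2)/(2x)
x₀ = 1.72

x_1 = g(1.720000) = 1.441395
x_2 = g(1.441395) = 1.414470
x_3 = g(1.414470) = 1.414214
x_4 = g(1.414214) = 1.414214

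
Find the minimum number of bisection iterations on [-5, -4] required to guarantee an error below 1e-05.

We need (b-a)/2^n ≤ 1e-05
(-4 - (-5))/2^n ≤ 1e-05
1/2^n ≤ 1e-05
2^n ≥ 100000
n ≥ log₂(100000) = 16.61
n ≥ 17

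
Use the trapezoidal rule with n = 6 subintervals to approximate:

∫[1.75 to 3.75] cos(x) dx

f(x) = cos(x)
a = 1.75, b = 3.75, n = 6
h = (b - a)/n = 0.333333

Trapezoidal rule: (h/2)[f(x₀) + 2f(x₁) + 2f(x₂) + ... + f(xₙ)]

x_0 = 1.7500, f(x_0) = -0.178246, coefficient = 1
x_1 = 2.0833, f(x_1) = -0.490390, coefficient = 2
x_2 = 2.4167, f(x_2) = -0.748549, coefficient = 2
x_3 = 2.7500, f(x_3) = -0.924302, coefficient = 2
x_4 = 3.0833, f(x_4) = -0.998303, coefficient = 2
x_5 = 3.4167, f(x_5) = -0.962405, coefficient = 2
x_6 = 3.7500, f(x_6) = -0.820559, coefficient = 1

I ≈ (0.333333/2) × -9.246704 = -1.541117
Exact value: -1.555547
Error: 0.014430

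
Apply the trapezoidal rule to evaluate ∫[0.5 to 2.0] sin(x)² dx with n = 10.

f(x) = sin(x)²
a = 0.5, b = 2.0, n = 10
h = (b - a)/n = 0.150000

Trapezoidal rule: (h/2)[f(x₀) + 2f(x₁) + 2f(x₂) + ... + f(xₙ)]

x_0 = 0.5000, f(x_0) = 0.229849, coefficient = 1
x_1 = 0.6500, f(x_1) = 0.366251, coefficient = 2
x_2 = 0.8000, f(x_2) = 0.514600, coefficient = 2
x_3 = 0.9500, f(x_3) = 0.661645, coefficient = 2
x_4 = 1.1000, f(x_4) = 0.794251, coefficient = 2
x_5 = 1.2500, f(x_5) = 0.900572, coefficient = 2
x_6 = 1.4000, f(x_6) = 0.971111, coefficient = 2
x_7 = 1.5500, f(x_7) = 0.999568, coefficient = 2
x_8 = 1.7000, f(x_8) = 0.983399, coefficient = 2
x_9 = 1.8500, f(x_9) = 0.924050, coefficient = 2
x_10 = 2.0000, f(x_10) = 0.826822, coefficient = 1

I ≈ (0.150000/2) × 15.287561 = 1.146567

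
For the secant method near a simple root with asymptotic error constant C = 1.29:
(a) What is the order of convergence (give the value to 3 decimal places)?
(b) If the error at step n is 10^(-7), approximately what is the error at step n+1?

(a) Secant method has superlinear convergence with order φ = (1+√5)/2 ≈ 1.618.
    This means |e_{n+1}| ≈ C|e_n|^1.618.

(b) With |e_n| = 10^(-7) and C = 1.29:
    |e_{n+1}| ≈ 1.29 × (10^(-7))^1.618 = 1.29 × 10^(-11.33)

(a) ≈ 1.618 (golden ratio); (b) |e_{n+1}| ≈ 6.086e-12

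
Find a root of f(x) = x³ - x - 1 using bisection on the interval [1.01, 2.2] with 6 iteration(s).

f(x) = x³ - x - 1
Initial interval: [1.01, 2.2]

Iteration 1:
  c_1 = (1.010000 + 2.200000)/2 = 1.605000
  f(c_1) = f(1.605000) = 1.529520
  f(a) × f(c) < 0, new interval: [1.010000, 1.605000]
Iteration 2:
  c_2 = (1.010000 + 1.605000)/2 = 1.307500
  f(c_2) = f(1.307500) = -0.072255
  f(a) × f(c) ≥ 0, new interval: [1.307500, 1.605000]
Iteration 3:
  c_3 = (1.307500 + 1.605000)/2 = 1.456250
  f(c_3) = f(1.456250) = 0.631967
  f(a) × f(c) < 0, new interval: [1.307500, 1.456250]
Iteration 4:
  c_4 = (1.307500 + 1.456250)/2 = 1.381875
  f(c_4) = f(1.381875) = 0.256924
  f(a) × f(c) < 0, new interval: [1.307500, 1.381875]
Iteration 5:
  c_5 = (1.307500 + 1.381875)/2 = 1.344688
  f(c_5) = f(1.344688) = 0.086756
  f(a) × f(c) < 0, new interval: [1.307500, 1.344688]
Iteration 6:
  c_6 = (1.307500 + 1.344688)/2 = 1.326094
  f(c_6) = f(1.326094) = 0.005875
  f(a) × f(c) < 0, new interval: [1.307500, 1.326094]

After 6 iteration(s), the approximation is c_6 = 1.326094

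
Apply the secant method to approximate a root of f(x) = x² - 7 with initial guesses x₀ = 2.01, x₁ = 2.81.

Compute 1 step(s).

f(x) = x² - 7
x₀ = 2.01, x₁ = 2.81

Secant formula: x_{n+1} = x_n - f(x_n)(x_n - x_{n-1})/(f(x_n) - f(x_{n-1}))

Iteration 1:
  f(2.010000) = -2.959900
  f(2.810000) = 0.896100
  x_2 = 2.810000 - 0.896100×(2.810000 - 2.010000)/(0.896100 - (-2.959900))
       = 2.624087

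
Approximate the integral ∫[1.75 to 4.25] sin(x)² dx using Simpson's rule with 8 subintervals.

f(x) = sin(x)²
a = 1.75, b = 4.25, n = 8
h = (b - a)/n = 0.312500

Simpson's rule: (h/3)[f(x₀) + 4f(x₁) + 2f(x₂) + ... + f(xₙ)]

x_0 = 1.7500, f(x_0) = 0.968228, coefficient = 1
x_1 = 2.0625, f(x_1) = 0.777095, coefficient = 4
x_2 = 2.3750, f(x_2) = 0.481199, coefficient = 2
x_3 = 2.6875, f(x_3) = 0.192411, coefficient = 4
x_4 = 3.0000, f(x_4) = 0.019915, coefficient = 2
x_5 = 3.3125, f(x_5) = 0.028926, coefficient = 4
x_6 = 3.6250, f(x_6) = 0.216038, coefficient = 2
x_7 = 3.9375, f(x_7) = 0.510508, coefficient = 4
x_8 = 4.2500, f(x_8) = 0.801006, coefficient = 1

I ≈ (0.312500/3) × 9.239300 = 0.962427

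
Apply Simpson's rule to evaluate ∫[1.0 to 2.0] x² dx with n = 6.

f(x) = x²
a = 1.0, b = 2.0, n = 6
h = (b - a)/n = 0.166667

Simpson's rule: (h/3)[f(x₀) + 4f(x₁) + 2f(x₂) + ... + f(xₙ)]

x_0 = 1.0000, f(x_0) = 1.000000, coefficient = 1
x_1 = 1.1667, f(x_1) = 1.361111, coefficient = 4
x_2 = 1.3333, f(x_2) = 1.777778, coefficient = 2
x_3 = 1.5000, f(x_3) = 2.250000, coefficient = 4
x_4 = 1.6667, f(x_4) = 2.777778, coefficient = 2
x_5 = 1.8333, f(x_5) = 3.361111, coefficient = 4
x_6 = 2.0000, f(x_6) = 4.000000, coefficient = 1

I ≈ (0.166667/3) × 42.000000 = 2.333333
Exact value: 2.333333
Error: 0.000000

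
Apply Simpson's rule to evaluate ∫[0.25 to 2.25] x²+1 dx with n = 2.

f(x) = x²+1
a = 0.25, b = 2.25, n = 2
h = (b - a)/n = 1.000000

Simpson's rule: (h/3)[f(x₀) + 4f(x₁) + 2f(x₂) + ... + f(xₙ)]

x_0 = 0.2500, f(x_0) = 1.062500, coefficient = 1
x_1 = 1.2500, f(x_1) = 2.562500, coefficient = 4
x_2 = 2.2500, f(x_2) = 6.062500, coefficient = 1

I ≈ (1.000000/3) × 17.375000 = 5.791667
Exact value: 5.791667
Error: 0.000000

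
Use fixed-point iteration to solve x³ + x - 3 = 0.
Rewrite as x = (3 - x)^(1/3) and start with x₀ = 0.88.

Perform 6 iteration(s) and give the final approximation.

Equation: x³ + x - 3 = 0
Fixed-point form: x = (3 - x)^(1/3)
x₀ = 0.88

x_1 = g(0.880000) = 1.284632
x_2 = g(1.284632) = 1.197069
x_3 = g(1.197069) = 1.217100
x_4 = g(1.217100) = 1.212576
x_5 = g(1.212576) = 1.213601
x_6 = g(1.213601) = 1.213369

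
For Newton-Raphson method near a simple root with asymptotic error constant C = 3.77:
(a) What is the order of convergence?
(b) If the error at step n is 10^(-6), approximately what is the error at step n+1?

(a) Newton-Raphson has quadratic (order 2) convergence near simple roots.
    This means |e_{n+1}| ≈ C|e_n|².

(b) With |e_n| = 10^(-6) and C = 3.77:
    |e_{n+1}| ≈ 3.77 × (10^(-6))² = 3.77 × 10^(-12)

(a) 2 (quadratic); (b) |e_{n+1}| ≈ 3.770e-12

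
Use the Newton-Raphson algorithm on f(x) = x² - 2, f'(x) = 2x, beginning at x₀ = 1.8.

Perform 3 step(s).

f(x) = x² - 2
f'(x) = 2x
x₀ = 1.8

Newton-Raphson formula: x_{n+1} = x_n - f(x_n)/f'(x_n)

Iteration 1:
  f(1.800000) = 1.240000
  f'(1.800000) = 3.600000
  x_1 = 1.800000 - 1.240000/3.600000 = 1.455556
Iteration 2:
  f(1.455556) = 0.118642
  f'(1.455556) = 2.911111
  x_2 = 1.455556 - 0.118642/2.911111 = 1.414801
Iteration 3:
  f(1.414801) = 0.001661
  f'(1.414801) = 2.829601
  x_3 = 1.414801 - 0.001661/2.829601 = 1.414214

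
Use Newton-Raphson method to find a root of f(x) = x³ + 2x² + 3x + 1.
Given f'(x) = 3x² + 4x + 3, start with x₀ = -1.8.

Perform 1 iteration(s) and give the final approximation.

f(x) = x³ + 2x² + 3x + 1
f'(x) = 3x² + 4x + 3
x₀ = -1.8

Newton-Raphson formula: x_{n+1} = x_n - f(x_n)/f'(x_n)

Iteration 1:
  f(-1.800000) = -3.752000
  f'(-1.800000) = 5.520000
  x_1 = -1.800000 - (-3.752000)/5.520000 = -1.120290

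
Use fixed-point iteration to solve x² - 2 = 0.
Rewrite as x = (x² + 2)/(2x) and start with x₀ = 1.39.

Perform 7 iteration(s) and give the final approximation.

Equation: x² - 2 = 0
Fixed-point form: x = (x² + 2)/(2x)
x₀ = 1.39

x_1 = g(1.390000) = 1.414424
x_2 = g(1.414424) = 1.414214
x_3 = g(1.414214) = 1.414214
x_4 = g(1.414214) = 1.414214
x_5 = g(1.414214) = 1.414214
x_6 = g(1.414214) = 1.414214
x_7 = g(1.414214) = 1.414214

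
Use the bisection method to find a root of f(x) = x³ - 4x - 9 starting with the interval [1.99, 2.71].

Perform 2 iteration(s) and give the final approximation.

f(x) = x³ - 4x - 9
Initial interval: [1.99, 2.71]

Iteration 1:
  c_1 = (1.990000 + 2.710000)/2 = 2.350000
  f(c_1) = f(2.350000) = -5.422125
  f(a) × f(c) ≥ 0, new interval: [2.350000, 2.710000]
Iteration 2:
  c_2 = (2.350000 + 2.710000)/2 = 2.530000
  f(c_2) = f(2.530000) = -2.925723
  f(a) × f(c) ≥ 0, new interval: [2.530000, 2.710000]

After 2 iteration(s), the approximation is c_2 = 2.530000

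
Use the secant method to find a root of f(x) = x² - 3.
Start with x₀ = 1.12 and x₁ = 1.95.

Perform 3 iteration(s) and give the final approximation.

f(x) = x² - 3
x₀ = 1.12, x₁ = 1.95

Secant formula: x_{n+1} = x_n - f(x_n)(x_n - x_{n-1})/(f(x_n) - f(x_{n-1}))

Iteration 1:
  f(1.120000) = -1.745600
  f(1.950000) = 0.802500
  x_2 = 1.950000 - 0.802500×(1.950000 - 1.120000)/(0.802500 - (-1.745600))
       = 1.688599
Iteration 2:
  f(1.950000) = 0.802500
  f(1.688599) = -0.148632
  x_3 = 1.688599 - (-0.148632)×(1.688599 - 1.950000)/(-0.148632 - 0.802500)
       = 1.729448
Iteration 3:
  f(1.688599) = -0.148632
  f(1.729448) = -0.009009
  x_4 = 1.729448 - (-0.009009)×(1.729448 - 1.688599)/(-0.009009 - (-0.148632))
       = 1.732084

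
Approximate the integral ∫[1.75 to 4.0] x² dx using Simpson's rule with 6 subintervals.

f(x) = x²
a = 1.75, b = 4.0, n = 6
h = (b - a)/n = 0.375000

Simpson's rule: (h/3)[f(x₀) + 4f(x₁) + 2f(x₂) + ... + f(xₙ)]

x_0 = 1.7500, f(x_0) = 3.062500, coefficient = 1
x_1 = 2.1250, f(x_1) = 4.515625, coefficient = 4
x_2 = 2.5000, f(x_2) = 6.250000, coefficient = 2
x_3 = 2.8750, f(x_3) = 8.265625, coefficient = 4
x_4 = 3.2500, f(x_4) = 10.562500, coefficient = 2
x_5 = 3.6250, f(x_5) = 13.140625, coefficient = 4
x_6 = 4.0000, f(x_6) = 16.000000, coefficient = 1

I ≈ (0.375000/3) × 156.375000 = 19.546875
Exact value: 19.546875
Error: 0.000000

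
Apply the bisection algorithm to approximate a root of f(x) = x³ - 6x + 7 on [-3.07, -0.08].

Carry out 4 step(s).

f(x) = x³ - 6x + 7
Initial interval: [-3.07, -0.08]

Iteration 1:
  c_1 = (-3.070000 + (-0.080000))/2 = -1.575000
  f(c_1) = f(-1.575000) = 12.543016
  f(a) × f(c) < 0, new interval: [-3.070000, -1.575000]
Iteration 2:
  c_2 = (-3.070000 + (-1.575000))/2 = -2.322500
  f(c_2) = f(-2.322500) = 8.407420
  f(a) × f(c) < 0, new interval: [-3.070000, -2.322500]
Iteration 3:
  c_3 = (-3.070000 + (-2.322500))/2 = -2.696250
  f(c_3) = f(-2.696250) = 3.576399
  f(a) × f(c) < 0, new interval: [-3.070000, -2.696250]
Iteration 4:
  c_4 = (-3.070000 + (-2.696250))/2 = -2.883125
  f(c_4) = f(-2.883125) = 0.333034
  f(a) × f(c) < 0, new interval: [-3.070000, -2.883125]

After 4 iteration(s), the approximation is c_4 = -2.883125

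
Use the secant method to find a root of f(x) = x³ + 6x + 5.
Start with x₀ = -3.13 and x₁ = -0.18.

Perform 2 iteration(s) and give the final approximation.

f(x) = x³ + 6x + 5
x₀ = -3.13, x₁ = -0.18

Secant formula: x_{n+1} = x_n - f(x_n)(x_n - x_{n-1})/(f(x_n) - f(x_{n-1}))

Iteration 1:
  f(-3.130000) = -44.444297
  f(-0.180000) = 3.914168
  x_2 = -0.180000 - 3.914168×(-0.180000 - (-3.130000))/(3.914168 - (-44.444297))
       = -0.418775
Iteration 2:
  f(-0.180000) = 3.914168
  f(-0.418775) = 2.413908
  x_3 = -0.418775 - 2.413908×(-0.418775 - (-0.180000))/(2.413908 - 3.914168)
       = -0.802962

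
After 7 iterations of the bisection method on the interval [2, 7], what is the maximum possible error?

Bisection error bound: |error| ≤ (b-a)/2^n
|error| ≤ (7 - 2)/2^7 = 5/2^7
|error| ≤ 0.0390625000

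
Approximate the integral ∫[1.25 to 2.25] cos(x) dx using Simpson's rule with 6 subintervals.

f(x) = cos(x)
a = 1.25, b = 2.25, n = 6
h = (b - a)/n = 0.166667

Simpson's rule: (h/3)[f(x₀) + 4f(x₁) + 2f(x₂) + ... + f(xₙ)]

x_0 = 1.2500, f(x_0) = 0.315322, coefficient = 1
x_1 = 1.4167, f(x_1) = 0.153520, coefficient = 4
x_2 = 1.5833, f(x_2) = -0.012537, coefficient = 2
x_3 = 1.7500, f(x_3) = -0.178246, coefficient = 4
x_4 = 1.9167, f(x_4) = -0.339016, coefficient = 2
x_5 = 2.0833, f(x_5) = -0.490390, coefficient = 4
x_6 = 2.2500, f(x_6) = -0.628174, coefficient = 1

I ≈ (0.166667/3) × -3.076419 = -0.170912
Exact value: -0.170911
Error: 0.000001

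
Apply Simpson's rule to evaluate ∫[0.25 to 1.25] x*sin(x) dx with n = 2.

f(x) = x*sin(x)
a = 0.25, b = 1.25, n = 2
h = (b - a)/n = 0.500000

Simpson's rule: (h/3)[f(x₀) + 4f(x₁) + 2f(x₂) + ... + f(xₙ)]

x_0 = 0.2500, f(x_0) = 0.061851, coefficient = 1
x_1 = 0.7500, f(x_1) = 0.511229, coefficient = 4
x_2 = 1.2500, f(x_2) = 1.186231, coefficient = 1

I ≈ (0.500000/3) × 3.292998 = 0.548833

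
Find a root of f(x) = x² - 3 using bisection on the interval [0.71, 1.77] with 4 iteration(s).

f(x) = x² - 3
Initial interval: [0.71, 1.77]

Iteration 1:
  c_1 = (0.710000 + 1.770000)/2 = 1.240000
  f(c_1) = f(1.240000) = -1.462400
  f(a) × f(c) ≥ 0, new interval: [1.240000, 1.770000]
Iteration 2:
  c_2 = (1.240000 + 1.770000)/2 = 1.505000
  f(c_2) = f(1.505000) = -0.734975
  f(a) × f(c) ≥ 0, new interval: [1.505000, 1.770000]
Iteration 3:
  c_3 = (1.505000 + 1.770000)/2 = 1.637500
  f(c_3) = f(1.637500) = -0.318594
  f(a) × f(c) ≥ 0, new interval: [1.637500, 1.770000]
Iteration 4:
  c_4 = (1.637500 + 1.770000)/2 = 1.703750
  f(c_4) = f(1.703750) = -0.097236
  f(a) × f(c) ≥ 0, new interval: [1.703750, 1.770000]

After 4 iteration(s), the approximation is c_4 = 1.703750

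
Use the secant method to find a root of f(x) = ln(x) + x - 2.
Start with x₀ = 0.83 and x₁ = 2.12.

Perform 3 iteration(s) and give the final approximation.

f(x) = ln(x) + x - 2
x₀ = 0.83, x₁ = 2.12

Secant formula: x_{n+1} = x_n - f(x_n)(x_n - x_{n-1})/(f(x_n) - f(x_{n-1}))

Iteration 1:
  f(0.830000) = -1.356330
  f(2.120000) = 0.871416
  x_2 = 2.120000 - 0.871416×(2.120000 - 0.830000)/(0.871416 - (-1.356330))
       = 1.615397
Iteration 2:
  f(2.120000) = 0.871416
  f(1.615397) = 0.094978
  x_3 = 1.615397 - 0.094978×(1.615397 - 2.120000)/(0.094978 - 0.871416)
       = 1.553671
Iteration 3:
  f(1.615397) = 0.094978
  f(1.553671) = -0.005708
  x_4 = 1.553671 - (-0.005708)×(1.553671 - 1.615397)/(-0.005708 - 0.094978)
       = 1.557171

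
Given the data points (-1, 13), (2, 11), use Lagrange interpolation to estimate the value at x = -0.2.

Lagrange interpolation formula:
P(x) = Σ yᵢ × Lᵢ(x)
where Lᵢ(x) = Π_{j≠i} (x - xⱼ)/(xᵢ - xⱼ)

L_0(-0.2) = (-0.2 - 2)/(-1 - 2) = 0.733333
L_1(-0.2) = (-0.2 - (-1))/(2 - (-1)) = 0.266667

P(-0.2) = 13×L_0(-0.2) + 11×L_1(-0.2)
P(-0.2) = 12.466667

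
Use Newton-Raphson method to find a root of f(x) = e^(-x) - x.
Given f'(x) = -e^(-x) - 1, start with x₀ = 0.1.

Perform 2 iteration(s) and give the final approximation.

f(x) = e^(-x) - x
f'(x) = -e^(-x) - 1
x₀ = 0.1

Newton-Raphson formula: x_{n+1} = x_n - f(x_n)/f'(x_n)

Iteration 1:
  f(0.100000) = 0.804837
  f'(0.100000) = -1.904837
  x_1 = 0.100000 - 0.804837/(-1.904837) = 0.522523
Iteration 2:
  f(0.522523) = 0.070500
  f'(0.522523) = -1.593023
  x_2 = 0.522523 - 0.070500/(-1.593023) = 0.566778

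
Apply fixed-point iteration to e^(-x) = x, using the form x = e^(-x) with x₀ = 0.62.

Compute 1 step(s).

Equation: e^(-x) = x
Fixed-point form: x = e^(-x)
x₀ = 0.62

x_1 = g(0.620000) = 0.537944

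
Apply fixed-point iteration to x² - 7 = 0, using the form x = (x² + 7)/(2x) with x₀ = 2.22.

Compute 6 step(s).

Equation: x² - 7 = 0
Fixed-point form: x = (x² + 7)/(2x)
x₀ = 2.22

x_1 = g(2.220000) = 2.686577
x_2 = g(2.686577) = 2.646062
x_3 = g(2.646062) = 2.645751
x_4 = g(2.645751) = 2.645751
x_5 = g(2.645751) = 2.645751
x_6 = g(2.645751) = 2.645751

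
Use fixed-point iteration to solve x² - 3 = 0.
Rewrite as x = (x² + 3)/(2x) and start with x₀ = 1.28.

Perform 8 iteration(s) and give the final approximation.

Equation: x² - 3 = 0
Fixed-point form: x = (x² + 3)/(2x)
x₀ = 1.28

x_1 = g(1.280000) = 1.811875
x_2 = g(1.811875) = 1.733809
x_3 = g(1.733809) = 1.732052
x_4 = g(1.732052) = 1.732051
x_5 = g(1.732051) = 1.732051
x_6 = g(1.732051) = 1.732051
x_7 = g(1.732051) = 1.732051
x_8 = g(1.732051) = 1.732051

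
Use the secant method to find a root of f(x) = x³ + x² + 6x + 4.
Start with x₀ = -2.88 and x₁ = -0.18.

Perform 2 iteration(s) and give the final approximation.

f(x) = x³ + x² + 6x + 4
x₀ = -2.88, x₁ = -0.18

Secant formula: x_{n+1} = x_n - f(x_n)(x_n - x_{n-1})/(f(x_n) - f(x_{n-1}))

Iteration 1:
  f(-2.880000) = -28.873472
  f(-0.180000) = 2.946568
  x_2 = -0.180000 - 2.946568×(-0.180000 - (-2.880000))/(2.946568 - (-28.873472))
       = -0.430023
Iteration 2:
  f(-0.180000) = 2.946568
  f(-0.430023) = 1.525264
  x_3 = -0.430023 - 1.525264×(-0.430023 - (-0.180000))/(1.525264 - 2.946568)
       = -0.698333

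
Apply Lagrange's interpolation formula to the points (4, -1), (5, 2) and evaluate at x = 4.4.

Lagrange interpolation formula:
P(x) = Σ yᵢ × Lᵢ(x)
where Lᵢ(x) = Π_{j≠i} (x - xⱼ)/(xᵢ - xⱼ)

L_0(4.4) = (4.4 - 5)/(4 - 5) = 0.600000
L_1(4.4) = (4.4 - 4)/(5 - 4) = 0.400000

P(4.4) = (-1)×L_0(4.4) + 2×L_1(4.4)
P(4.4) = 0.200000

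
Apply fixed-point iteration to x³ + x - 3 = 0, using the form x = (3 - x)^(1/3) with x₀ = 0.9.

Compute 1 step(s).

Equation: x³ + x - 3 = 0
Fixed-point form: x = (3 - x)^(1/3)
x₀ = 0.9

x_1 = g(0.900000) = 1.280579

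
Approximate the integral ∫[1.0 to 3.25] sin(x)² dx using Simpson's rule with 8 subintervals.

f(x) = sin(x)²
a = 1.0, b = 3.25, n = 8
h = (b - a)/n = 0.281250

Simpson's rule: (h/3)[f(x₀) + 4f(x₁) + 2f(x₂) + ... + f(xₙ)]

x_0 = 1.0000, f(x_0) = 0.708073, coefficient = 1
x_1 = 1.2812, f(x_1) = 0.918480, coefficient = 4
x_2 = 1.5625, f(x_2) = 0.999931, coefficient = 2
x_3 = 1.8438, f(x_3) = 0.927328, coefficient = 4
x_4 = 2.1250, f(x_4) = 0.723044, coefficient = 2
x_5 = 2.4062, f(x_5) = 0.450028, coefficient = 4
x_6 = 2.6875, f(x_6) = 0.192411, coefficient = 2
x_7 = 2.9688, f(x_7) = 0.029578, coefficient = 4
x_8 = 3.2500, f(x_8) = 0.011706, coefficient = 1

I ≈ (0.281250/3) × 13.852210 = 1.298645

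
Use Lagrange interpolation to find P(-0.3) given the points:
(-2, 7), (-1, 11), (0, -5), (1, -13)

Lagrange interpolation formula:
P(x) = Σ yᵢ × Lᵢ(x)
where Lᵢ(x) = Π_{j≠i} (x - xⱼ)/(xᵢ - xⱼ)

L_0(-0.3) = (-0.3 - (-1))/(-2 - (-1)) × (-0.3 - 0)/(-2 - 0) × (-0.3 - 1)/(-2 - 1) = -0.045500
L_1(-0.3) = (-0.3 - (-2))/(-1 - (-2)) × (-0.3 - 0)/(-1 - 0) × (-0.3 - 1)/(-1 - 1) = 0.331500
L_2(-0.3) = (-0.3 - (-2))/(0 - (-2)) × (-0.3 - (-1))/(0 - (-1)) × (-0.3 - 1)/(0 - 1) = 0.773500
L_3(-0.3) = (-0.3 - (-2))/(1 - (-2)) × (-0.3 - (-1))/(1 - (-1)) × (-0.3 - 0)/(1 - 0) = -0.059500

P(-0.3) = 7×L_0(-0.3) + 11×L_1(-0.3) + (-5)×L_2(-0.3) + (-13)×L_3(-0.3)
P(-0.3) = 0.234000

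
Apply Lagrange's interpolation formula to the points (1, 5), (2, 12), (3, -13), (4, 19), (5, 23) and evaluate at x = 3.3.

Lagrange interpolation formula:
P(x) = Σ yᵢ × Lᵢ(x)
where Lᵢ(x) = Π_{j≠i} (x - xⱼ)/(xᵢ - xⱼ)

L_0(3.3) = (3.3 - 2)/(1 - 2) × (3.3 - 3)/(1 - 3) × (3.3 - 4)/(1 - 4) × (3.3 - 5)/(1 - 5) = 0.019337
L_1(3.3) = (3.3 - 1)/(2 - 1) × (3.3 - 3)/(2 - 3) × (3.3 - 4)/(2 - 4) × (3.3 - 5)/(2 - 5) = -0.136850
L_2(3.3) = (3.3 - 1)/(3 - 1) × (3.3 - 2)/(3 - 2) × (3.3 - 4)/(3 - 4) × (3.3 - 5)/(3 - 5) = 0.889525
L_3(3.3) = (3.3 - 1)/(4 - 1) × (3.3 - 2)/(4 - 2) × (3.3 - 3)/(4 - 3) × (3.3 - 5)/(4 - 5) = 0.254150
L_4(3.3) = (3.3 - 1)/(5 - 1) × (3.3 - 2)/(5 - 2) × (3.3 - 3)/(5 - 3) × (3.3 - 4)/(5 - 4) = -0.026162

P(3.3) = 5×L_0(3.3) + 12×L_1(3.3) + (-13)×L_2(3.3) + 19×L_3(3.3) + 23×L_4(3.3)
P(3.3) = -8.882225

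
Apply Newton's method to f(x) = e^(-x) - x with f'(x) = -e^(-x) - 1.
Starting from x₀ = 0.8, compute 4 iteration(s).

f(x) = e^(-x) - x
f'(x) = -e^(-x) - 1
x₀ = 0.8

Newton-Raphson formula: x_{n+1} = x_n - f(x_n)/f'(x_n)

Iteration 1:
  f(0.800000) = -0.350671
  f'(0.800000) = -1.449329
  x_1 = 0.800000 - (-0.350671)/(-1.449329) = 0.558046
Iteration 2:
  f(0.558046) = 0.014280
  f'(0.558046) = -1.572326
  x_2 = 0.558046 - 0.014280/(-1.572326) = 0.567128
Iteration 3:
  f(0.567128) = 0.000024
  f'(0.567128) = -1.567152
  x_3 = 0.567128 - 0.000024/(-1.567152) = 0.567143
Iteration 4:
  f(0.567143) = 0.000000
  f'(0.567143) = -1.567143
  x_4 = 0.567143 - 0.000000/(-1.567143) = 0.567143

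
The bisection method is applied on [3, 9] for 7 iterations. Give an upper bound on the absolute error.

Bisection error bound: |error| ≤ (b-a)/2^n
|error| ≤ (9 - 3)/2^7 = 6/2^7
|error| ≤ 0.0468750000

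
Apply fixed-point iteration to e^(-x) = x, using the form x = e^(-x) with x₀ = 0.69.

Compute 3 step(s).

Equation: e^(-x) = x
Fixed-point form: x = e^(-x)
x₀ = 0.69

x_1 = g(0.690000) = 0.501576
x_2 = g(0.501576) = 0.605575
x_3 = g(0.605575) = 0.545760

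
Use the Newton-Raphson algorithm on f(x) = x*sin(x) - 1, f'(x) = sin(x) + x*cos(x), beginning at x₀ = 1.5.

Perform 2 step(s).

f(x) = x*sin(x) - 1
f'(x) = sin(x) + x*cos(x)
x₀ = 1.5

Newton-Raphson formula: x_{n+1} = x_n - f(x_n)/f'(x_n)

Iteration 1:
  f(1.500000) = 0.496242
  f'(1.500000) = 1.103601
  x_1 = 1.500000 - 0.496242/1.103601 = 1.050342
Iteration 2:
  f(1.050342) = -0.088730
  f'(1.050342) = 1.389902
  x_2 = 1.050342 - (-0.088730)/1.389902 = 1.114181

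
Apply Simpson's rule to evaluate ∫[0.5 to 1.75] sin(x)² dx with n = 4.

f(x) = sin(x)²
a = 0.5, b = 1.75, n = 4
h = (b - a)/n = 0.312500

Simpson's rule: (h/3)[f(x₀) + 4f(x₁) + 2f(x₂) + ... + f(xₙ)]

x_0 = 0.5000, f(x_0) = 0.229849, coefficient = 1
x_1 = 0.8125, f(x_1) = 0.527089, coefficient = 4
x_2 = 1.1250, f(x_2) = 0.814087, coefficient = 2
x_3 = 1.4375, f(x_3) = 0.982337, coefficient = 4
x_4 = 1.7500, f(x_4) = 0.968228, coefficient = 1

I ≈ (0.312500/3) × 8.863953 = 0.923328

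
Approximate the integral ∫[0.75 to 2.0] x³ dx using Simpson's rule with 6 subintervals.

f(x) = x³
a = 0.75, b = 2.0, n = 6
h = (b - a)/n = 0.208333

Simpson's rule: (h/3)[f(x₀) + 4f(x₁) + 2f(x₂) + ... + f(xₙ)]

x_0 = 0.7500, f(x_0) = 0.421875, coefficient = 1
x_1 = 0.9583, f(x_1) = 0.880136, coefficient = 4
x_2 = 1.1667, f(x_2) = 1.587963, coefficient = 2
x_3 = 1.3750, f(x_3) = 2.599609, coefficient = 4
x_4 = 1.5833, f(x_4) = 3.969329, coefficient = 2
x_5 = 1.7917, f(x_5) = 5.751374, coefficient = 4
x_6 = 2.0000, f(x_6) = 8.000000, coefficient = 1

I ≈ (0.208333/3) × 56.460938 = 3.920898
Exact value: 3.920898
Error: 0.000000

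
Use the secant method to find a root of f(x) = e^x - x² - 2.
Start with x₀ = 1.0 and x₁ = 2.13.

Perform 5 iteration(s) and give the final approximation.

f(x) = e^x - x² - 2
x₀ = 1.0, x₁ = 2.13

Secant formula: x_{n+1} = x_n - f(x_n)(x_n - x_{n-1})/(f(x_n) - f(x_{n-1}))

Iteration 1:
  f(1.000000) = -0.281718
  f(2.130000) = 1.877967
  x_2 = 2.130000 - 1.877967×(2.130000 - 1.000000)/(1.877967 - (-0.281718))
       = 1.147402
Iteration 2:
  f(2.130000) = 1.877967
  f(1.147402) = -0.166533
  x_3 = 1.147402 - (-0.166533)×(1.147402 - 2.130000)/(-0.166533 - 1.877967)
       = 1.227439
Iteration 3:
  f(1.147402) = -0.166533
  f(1.227439) = -0.094128
  x_4 = 1.227439 - (-0.094128)×(1.227439 - 1.147402)/(-0.094128 - (-0.166533))
       = 1.331488
Iteration 4:
  f(1.227439) = -0.094128
  f(1.331488) = 0.013813
  x_5 = 1.331488 - 0.013813×(1.331488 - 1.227439)/(0.013813 - (-0.094128))
       = 1.318173
Iteration 5:
  f(1.331488) = 0.013813
  f(1.318173) = -0.000992
  x_6 = 1.318173 - (-0.000992)×(1.318173 - 1.331488)/(-0.000992 - 0.013813)
       = 1.319065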